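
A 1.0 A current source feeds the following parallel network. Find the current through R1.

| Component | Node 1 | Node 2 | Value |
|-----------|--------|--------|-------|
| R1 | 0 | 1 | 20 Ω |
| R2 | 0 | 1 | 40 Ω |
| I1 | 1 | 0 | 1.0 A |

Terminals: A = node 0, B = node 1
All resistors sit directly between nodes 0 and 1, so they are in parallel and share one voltage V; the full source current 1 A splits among them.
1/R_par = 1/20 + 1/40 = 0.075 S  =>  R_par = 13.33 Ω
V = I × R_par = 1 × 13.33 = 13.33 V
I_R1 = V/R1 = 13.33/20 = 0.6667 A

Final answer: 0.6667 A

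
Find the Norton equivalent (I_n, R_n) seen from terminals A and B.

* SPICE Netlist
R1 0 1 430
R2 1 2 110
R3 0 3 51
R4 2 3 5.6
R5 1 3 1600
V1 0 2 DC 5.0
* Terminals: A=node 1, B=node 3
Find the Thévenin equivalent first; then I_n = V_th/R_th and R_n = R_th.
Step 1 — V_th is the open-circuit voltage V_A - V_B (nothing connected across the terminals).
Nodal analysis, taking node 2 as the 0 V reference.
Source V1 fixes V_0 = 5 V.
KCL at each unknown node (sum of currents leaving = 0; resistances in Ω):
  Node 1: (V_1 - 5)/430 + (V_1 - 0)/110 + (V_1 - V_3)/1600 = 0
  Node 3: (V_3 - 5)/51 + (V_3 - 0)/5.6 + (V_3 - V_1)/1600 = 0
Collecting terms (coefficients in siemens):
  0.01204·V_1 - 0.000625·V_3 = 0.01163
  0.1988·V_3 - 0.000625·V_1 = 0.09804
Determinant D = (0.01204)(0.1988) - (-0.000625)(-0.000625) = 0.002394
V_1 = [(0.01163)(0.1988) - (-0.000625)(0.09804)]/D = 0.9914 V
V_3 = [(0.01204)(0.09804) - (0.01163)(-0.000625)]/D = 0.4963 V
V_th = V_1 - V_3 = 0.9914 - 0.4963 = 0.4952 V
Step 2 — R_th: zero the source — replace V1 by a short circuit (node 2 merges into node 0) — and find the resistance seen between A (node 1) and B (node 3).
Reduce the network between node 1 (A) and node 3 (B) by series/parallel combination:
  Rp1 = R1 ‖ R2 (parallel, both between nodes 0 and 1) = 1/(1/430 + 1/110) = 87.59 Ω
  Rp2 = R3 ‖ R4 (parallel, both between nodes 0 and 3) = 1/(1/51 + 1/5.6) = 5.046 Ω
  Rs1 = Rp1 + Rp2 (series, joined only at node 0) = 87.59 + 5.046 = 92.64 Ω
  Rp3 = R5 ‖ Rs1 (parallel, both between nodes 1 and 3) = 1/(1/1600 + 1/92.64) = 87.57 Ω
R_th = 87.57 Ω
I_n = V_th/R_th = 0.4952/87.57 = 0.005654 A, and R_n = R_th = 87.57 Ω

Final answer: I_n = 0.005654 A, R_n = 87.57 Ω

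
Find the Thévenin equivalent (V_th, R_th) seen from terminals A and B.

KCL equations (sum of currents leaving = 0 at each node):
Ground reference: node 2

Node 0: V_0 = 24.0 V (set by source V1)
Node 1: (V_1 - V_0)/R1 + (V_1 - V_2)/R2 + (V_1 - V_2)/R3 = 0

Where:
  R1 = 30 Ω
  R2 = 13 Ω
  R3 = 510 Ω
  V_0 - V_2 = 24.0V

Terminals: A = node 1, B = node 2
Step 1 — V_th is the open-circuit voltage V_A - V_B (nothing connected across the terminals).
Nodal analysis, taking node 2 as the 0 V reference.
Source V1 fixes V_0 = 24 V.
KCL at each unknown node (sum of currents leaving = 0; resistances in Ω):
  Node 1: (V_1 - 24)/30 + (V_1 - 0)/13 + (V_1 - 0)/510 = 0
Collecting terms: 0.1122 × V_1 = 0.8  =>  V_1 = 7.129 V
V_th = V_1 - V_2 = 7.129 - 0 = 7.129 V
Step 2 — R_th: zero the source — replace V1 by a short circuit (node 2 merges into node 0) — and find the resistance seen between A (node 1) and B (node 0).
Reduce the network between node 1 (A) and node 0 (B) by series/parallel combination:
  Rp1 = R1 ‖ R2 ‖ R3 (parallel, all between nodes 0 and 1) = 1/(1/30 + 1/13 + 1/510) = 8.911 Ω
R_th = 8.911 Ω

Final answer: V_th = 7.129 V, R_th = 8.911 Ω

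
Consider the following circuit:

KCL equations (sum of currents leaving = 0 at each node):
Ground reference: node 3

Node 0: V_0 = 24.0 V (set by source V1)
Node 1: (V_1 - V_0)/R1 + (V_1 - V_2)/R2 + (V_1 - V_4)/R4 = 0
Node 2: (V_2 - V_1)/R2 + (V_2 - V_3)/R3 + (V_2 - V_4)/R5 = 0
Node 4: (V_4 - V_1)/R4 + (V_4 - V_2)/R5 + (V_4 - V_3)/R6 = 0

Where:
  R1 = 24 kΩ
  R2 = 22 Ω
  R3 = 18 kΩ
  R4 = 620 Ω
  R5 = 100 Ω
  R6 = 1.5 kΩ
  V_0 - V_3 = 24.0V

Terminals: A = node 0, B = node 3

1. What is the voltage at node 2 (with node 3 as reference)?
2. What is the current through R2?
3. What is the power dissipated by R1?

Nodal analysis, taking node 3 as the 0 V reference.
Source V1 fixes V_0 = 24 V.
KCL at each unknown node (sum of currents leaving = 0; resistances in Ω):
  Node 1: (V_1 - 24)/24000 + (V_1 - V_2)/22 + (V_1 - V_4)/620 = 0
  Node 2: (V_2 - V_1)/22 + (V_2 - 0)/18000 + (V_2 - V_4)/100 = 0
  Node 4: (V_4 - V_1)/620 + (V_4 - V_2)/100 + (V_4 - 0)/1500 = 0
Collecting terms (coefficients in siemens):
  0.04711·V_1 - 0.04545·V_2 - 0.001613·V_4 = 0.001
  0.05551·V_2 - 0.04545·V_1 - 0.01·V_4 = 0
  0.01228·V_4 - 0.001613·V_1 - 0.01·V_2 = 0
Solving these 3 simultaneous equations (Gaussian elimination) gives:
  V_1 = 1.389 V, V_2 = 1.371 V, V_4 = 1.299 V
Part 1:
  Read off the nodal solution: V_2 = 1.371 V
Part 2:
  I_R2 = (V_1 - V_2)/R2 = (1.389 - 1.371)/22 = 0.0007975 A
  Magnitude: I_R2 = 0.0007975 A
Part 3:
  I_R1 = (V_0 - V_1)/R1 = (24 - 1.389)/24000 = 0.0009421 A
  P_R1 = I_R1² × R1 = (0.0009421)² × 24000 = 0.0213 W

Final answers:
1. V_2 = 1.371 V
2. I_R2 = 0.0007975 A
3. P_R1 = 0.0213 W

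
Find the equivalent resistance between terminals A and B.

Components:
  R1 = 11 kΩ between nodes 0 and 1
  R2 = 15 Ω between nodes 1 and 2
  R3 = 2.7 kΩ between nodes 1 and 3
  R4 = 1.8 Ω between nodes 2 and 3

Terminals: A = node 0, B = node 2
Reduce the network between node 0 (A) and node 2 (B) by series/parallel combination:
  Rs1 = R3 + R4 (series, joined only at node 3) = 2700 + 1.8 = 2702 Ω
  Rp1 = R2 ‖ Rs1 (parallel, both between nodes 1 and 2) = 1/(1/15 + 1/2702) = 14.92 Ω
  Rs2 = R1 + Rp1 (series, joined only at node 1) = 11000 + 14.92 = 11010 Ω
R_eq = 11.01 kΩ

Final answer: 11.01 kΩ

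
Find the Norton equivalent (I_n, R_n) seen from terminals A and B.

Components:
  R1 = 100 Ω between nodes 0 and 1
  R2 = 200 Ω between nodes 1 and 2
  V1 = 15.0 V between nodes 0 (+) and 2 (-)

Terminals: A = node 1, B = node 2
Find the Thévenin equivalent first; then I_n = V_th/R_th and R_n = R_th.
Step 1 — V_th is the open-circuit voltage V_A - V_B (nothing connected across the terminals).
Nodal analysis, taking node 2 as the 0 V reference.
Source V1 fixes V_0 = 15 V.
KCL at each unknown node (sum of currents leaving = 0; resistances in Ω):
  Node 1: (V_1 - 15)/100 + (V_1 - 0)/200 = 0
Collecting terms: 0.015 × V_1 = 0.15  =>  V_1 = 10 V
V_th = V_1 - V_2 = 10 - 0 = 10 V
Step 2 — R_th: zero the source — replace V1 by a short circuit (node 2 merges into node 0) — and find the resistance seen between A (node 1) and B (node 0).
Reduce the network between node 1 (A) and node 0 (B) by series/parallel combination:
  Rp1 = R1 ‖ R2 (parallel, both between nodes 0 and 1) = 1/(1/100 + 1/200) = 66.67 Ω
R_th = 66.67 Ω
I_n = V_th/R_th = 10/66.67 = 0.15 A, and R_n = R_th = 66.67 Ω

Final answer: I_n = 0.15 A, R_n = 66.67 Ω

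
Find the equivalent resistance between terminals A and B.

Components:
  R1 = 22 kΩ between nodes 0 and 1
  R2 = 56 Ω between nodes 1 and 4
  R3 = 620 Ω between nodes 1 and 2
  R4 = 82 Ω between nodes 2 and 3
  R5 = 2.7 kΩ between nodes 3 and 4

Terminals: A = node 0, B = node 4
Reduce the network between node 0 (A) and node 4 (B) by series/parallel combination:
  Rs1 = R3 + R4 (series, joined only at node 2) = 620 + 82 = 702 Ω
  Rs2 = R5 + Rs1 (series, joined only at node 3) = 2700 + 702 = 3402 Ω
  Rp1 = R2 ‖ Rs2 (parallel, both between nodes 1 and 4) = 1/(1/56 + 1/3402) = 55.09 Ω
  Rs3 = R1 + Rp1 (series, joined only at node 1) = 22000 + 55.09 = 22060 Ω
R_eq = 22.06 kΩ

Final answer: 22.06 kΩ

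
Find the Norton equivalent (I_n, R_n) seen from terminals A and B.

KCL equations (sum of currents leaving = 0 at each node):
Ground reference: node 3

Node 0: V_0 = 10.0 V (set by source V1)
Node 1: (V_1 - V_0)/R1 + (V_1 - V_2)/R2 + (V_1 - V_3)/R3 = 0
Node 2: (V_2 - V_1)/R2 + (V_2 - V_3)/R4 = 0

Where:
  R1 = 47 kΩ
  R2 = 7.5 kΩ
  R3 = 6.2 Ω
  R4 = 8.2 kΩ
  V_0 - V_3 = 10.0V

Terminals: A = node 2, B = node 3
Find the Thévenin equivalent first; then I_n = V_th/R_th and R_n = R_th.
Step 1 — V_th is the open-circuit voltage V_A - V_B (nothing connected across the terminals).
Nodal analysis, taking node 3 as the 0 V reference.
Source V1 fixes V_0 = 10 V.
KCL at each unknown node (sum of currents leaving = 0; resistances in Ω):
  Node 1: (V_1 - 10)/47000 + (V_1 - V_2)/7500 + (V_1 - 0)/6.2 = 0
  Node 2: (V_2 - V_1)/7500 + (V_2 - 0)/8200 = 0
Collecting terms (coefficients in siemens):
  0.1614·V_1 - 0.0001333·V_2 = 0.0002128
  0.0002553·V_2 - 0.0001333·V_1 = 0
Determinant D = (0.1614)(0.0002553) - (-0.0001333)(-0.0001333) = 0.0000412
V_1 = [(0.0002128)(0.0002553) - (-0.0001333)(0)]/D = 0.001318 V
V_2 = [(0.1614)(0) - (0.0002128)(-0.0001333)]/D = 0.0006886 V
V_th = V_2 - V_3 = 0.0006886 - 0 = 0.0006886 V
Step 2 — R_th: zero the source — replace V1 by a short circuit (node 3 merges into node 0) — and find the resistance seen between A (node 2) and B (node 0).
Reduce the network between node 2 (A) and node 0 (B) by series/parallel combination:
  Rp1 = R1 ‖ R3 (parallel, both between nodes 0 and 1) = 1/(1/47000 + 1/6.2) = 6.199 Ω
  Rs1 = R2 + Rp1 (series, joined only at node 1) = 7500 + 6.199 = 7506 Ω
  Rp2 = R4 ‖ Rs1 (parallel, both between nodes 0 and 2) = 1/(1/8200 + 1/7506) = 3919 Ω
R_th = 3.919 kΩ
I_n = V_th/R_th = 0.0006886/3919 = 0.0000001757 A, and R_n = R_th = 3.919 kΩ

Final answer: I_n = 1.757e-07 A, R_n = 3.919 kΩ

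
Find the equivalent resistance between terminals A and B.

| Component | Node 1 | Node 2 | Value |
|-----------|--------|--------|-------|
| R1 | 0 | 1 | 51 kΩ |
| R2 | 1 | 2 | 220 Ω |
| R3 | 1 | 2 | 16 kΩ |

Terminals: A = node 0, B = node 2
Reduce the network between node 0 (A) and node 2 (B) by series/parallel combination:
  Rp1 = R2 ‖ R3 (parallel, both between nodes 1 and 2) = 1/(1/220 + 1/16000) = 217 Ω
  Rs1 = R1 + Rp1 (series, joined only at node 1) = 51000 + 217 = 51220 Ω
R_eq = 51.22 kΩ

Final answer: 51.22 kΩ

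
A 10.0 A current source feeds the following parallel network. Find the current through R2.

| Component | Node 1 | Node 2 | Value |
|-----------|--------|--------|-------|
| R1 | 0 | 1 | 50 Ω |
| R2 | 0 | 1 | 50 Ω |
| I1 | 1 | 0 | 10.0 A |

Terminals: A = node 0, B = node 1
All resistors sit directly between nodes 0 and 1, so they are in parallel and share one voltage V; the full source current 10 A splits among them.
1/R_par = 1/50 + 1/50 = 0.04 S  =>  R_par = 25 Ω
V = I × R_par = 10 × 25 = 250 V
I_R2 = V/R2 = 250/50 = 5 A

Final answer: 5 A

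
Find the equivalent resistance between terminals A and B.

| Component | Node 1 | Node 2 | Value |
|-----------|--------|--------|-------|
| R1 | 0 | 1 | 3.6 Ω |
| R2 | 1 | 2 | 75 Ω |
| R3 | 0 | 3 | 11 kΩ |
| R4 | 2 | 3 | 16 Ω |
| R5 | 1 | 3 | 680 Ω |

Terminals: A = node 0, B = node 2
The network is not a plain series/parallel combination. Inject a 1 A test current into terminal A (node 0) and return it from terminal B (node 2); then R_eq = V_A / (1 A).
Nodal analysis, taking node 2 as the 0 V reference.
Current source I_test pushes 1 A into node 0 and draws it out of node 2.
KCL at each unknown node (sum of currents leaving = 0; resistances in Ω):
  Node 0: (V_0 - V_1)/3.6 + (V_0 - V_3)/11000 - 1 = 0
  Node 1: (V_1 - V_0)/3.6 + (V_1 - 0)/75 + (V_1 - V_3)/680 = 0
  Node 3: (V_3 - V_0)/11000 + (V_3 - V_1)/680 + (V_3 - 0)/16 = 0
Collecting terms (coefficients in siemens):
  0.2779·V_0 - 0.2778·V_1 - 0.00009091·V_3 = 1
  0.2926·V_1 - 0.2778·V_0 - 0.001471·V_3 = 0
  0.06406·V_3 - 0.00009091·V_0 - 0.001471·V_1 = 0
Solving these 3 simultaneous equations (Gaussian elimination) gives:
  V_0 = 70.87 V, V_1 = 67.29 V, V_3 = 1.645 V
R_eq = V_0 / 1 A = 70.87 Ω

Final answer: 70.87 Ω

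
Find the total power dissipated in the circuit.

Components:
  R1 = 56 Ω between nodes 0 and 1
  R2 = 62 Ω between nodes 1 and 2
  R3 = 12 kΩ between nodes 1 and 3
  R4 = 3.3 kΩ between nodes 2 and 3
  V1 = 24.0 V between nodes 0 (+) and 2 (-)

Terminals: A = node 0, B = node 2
Nodal analysis, taking node 2 as the 0 V reference.
Source V1 fixes V_0 = 24 V.
KCL at each unknown node (sum of currents leaving = 0; resistances in Ω):
  Node 1: (V_1 - 24)/56 + (V_1 - 0)/62 + (V_1 - V_3)/12000 = 0
  Node 3: (V_3 - V_1)/12000 + (V_3 - 0)/3300 = 0
Collecting terms (coefficients in siemens):
  0.03407·V_1 - 0.00008333·V_3 = 0.4286
  0.0003864·V_3 - 0.00008333·V_1 = 0
Determinant D = (0.03407)(0.0003864) - (-0.00008333)(-0.00008333) = 0.00001316
V_1 = [(0.4286)(0.0003864) - (-0.00008333)(0)]/D = 12.59 V
V_3 = [(0.03407)(0) - (0.4286)(-0.00008333)]/D = 2.715 V
Power in each resistor, P = (ΔV)²/R:
  P_R1 = (24 - 12.59)²/56 = 2.326 W
  P_R2 = (12.59 - 0)²/62 = 2.555 W
  P_R3 = (12.59 - 2.715)²/12000 = 0.00812 W
  P_R4 = (0 - 2.715)²/3300 = 0.002233 W
P_total = P_R1 + P_R2 + P_R3 + P_R4 = 4.892 W

Final answer: 4.892 W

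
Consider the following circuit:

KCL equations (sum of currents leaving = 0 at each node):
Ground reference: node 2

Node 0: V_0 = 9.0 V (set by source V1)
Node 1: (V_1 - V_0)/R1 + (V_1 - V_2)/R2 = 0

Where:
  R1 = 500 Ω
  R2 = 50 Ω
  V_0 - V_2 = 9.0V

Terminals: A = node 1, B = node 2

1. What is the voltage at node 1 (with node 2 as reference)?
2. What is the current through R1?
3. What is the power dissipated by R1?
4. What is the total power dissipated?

Nodal analysis, taking node 2 as the 0 V reference.
Source V1 fixes V_0 = 9 V.
KCL at each unknown node (sum of currents leaving = 0; resistances in Ω):
  Node 1: (V_1 - 9)/500 + (V_1 - 0)/50 = 0
Collecting terms: 0.022 × V_1 = 0.018  =>  V_1 = 0.8182 V
Part 1:
  Read off the nodal solution: V_1 = 0.8182 V
Part 2:
  I_R1 = (V_0 - V_1)/R1 = (9 - 0.8182)/500 = 0.01636 A
  Magnitude: I_R1 = 0.01636 A
Part 3:
  I_R1 = (V_0 - V_1)/R1 = (9 - 0.8182)/500 = 0.01636 A
  P_R1 = I_R1² × R1 = (0.01636)² × 500 = 0.1339 W
Part 4:
  Power in each resistor, P = (ΔV)²/R:
    P_R1 = (9 - 0.8182)²/500 = 0.1339 W
    P_R2 = (0.8182 - 0)²/50 = 0.01339 W
  P_total = P_R1 + P_R2 = 0.1473 W

Final answers:
1. V_1 = 0.8182 V
2. I_R1 = 0.01636 A
3. P_R1 = 0.1339 W
4. P_total = 0.1473 W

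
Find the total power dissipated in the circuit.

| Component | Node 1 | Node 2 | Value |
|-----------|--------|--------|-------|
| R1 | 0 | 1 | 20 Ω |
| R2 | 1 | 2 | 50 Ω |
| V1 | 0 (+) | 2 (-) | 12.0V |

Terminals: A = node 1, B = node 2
Nodal analysis, taking node 2 as the 0 V reference.
Source V1 fixes V_0 = 12 V.
KCL at each unknown node (sum of currents leaving = 0; resistances in Ω):
  Node 1: (V_1 - 12)/20 + (V_1 - 0)/50 = 0
Collecting terms: 0.07 × V_1 = 0.6  =>  V_1 = 8.571 V
Power in each resistor, P = (ΔV)²/R:
  P_R1 = (12 - 8.571)²/20 = 0.5878 W
  P_R2 = (8.571 - 0)²/50 = 1.469 W
P_total = P_R1 + P_R2 = 2.057 W

Final answer: 2.057 W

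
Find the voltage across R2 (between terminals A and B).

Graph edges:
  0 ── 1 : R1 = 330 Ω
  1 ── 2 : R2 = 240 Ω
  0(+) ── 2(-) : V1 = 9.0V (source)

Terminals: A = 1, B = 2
R1 and R2 are in series across V1 (node 0 → node 1 → node 2), and the output A–B is taken across R2, so this is a voltage divider.
Series current: I = V1/(R1 + R2) = 9/(330 + 240) = 9/570 = 0.01579 A
V_R2 = I × R2 = V1 × R2/(R1 + R2) = 9 × 240/570 = 3.789 V

Final answer: 3.789 V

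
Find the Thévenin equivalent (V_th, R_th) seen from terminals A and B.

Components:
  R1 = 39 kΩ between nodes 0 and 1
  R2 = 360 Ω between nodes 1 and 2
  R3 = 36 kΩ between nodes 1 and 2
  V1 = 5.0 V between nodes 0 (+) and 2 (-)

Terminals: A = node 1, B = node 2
Step 1 — V_th is the open-circuit voltage V_A - V_B (nothing connected across the terminals).
Nodal analysis, taking node 2 as the 0 V reference.
Source V1 fixes V_0 = 5 V.
KCL at each unknown node (sum of currents leaving = 0; resistances in Ω):
  Node 1: (V_1 - 5)/39000 + (V_1 - 0)/360 + (V_1 - 0)/36000 = 0
Collecting terms: 0.002831 × V_1 = 0.0001282  =>  V_1 = 0.04528 V
V_th = V_1 - V_2 = 0.04528 - 0 = 0.04528 V
Step 2 — R_th: zero the source — replace V1 by a short circuit (node 2 merges into node 0) — and find the resistance seen between A (node 1) and B (node 0).
Reduce the network between node 1 (A) and node 0 (B) by series/parallel combination:
  Rp1 = R1 ‖ R2 ‖ R3 (parallel, all between nodes 0 and 1) = 1/(1/39000 + 1/360 + 1/36000) = 353.2 Ω
R_th = 353.2 Ω

Final answer: V_th = 0.04528 V, R_th = 353.2 Ω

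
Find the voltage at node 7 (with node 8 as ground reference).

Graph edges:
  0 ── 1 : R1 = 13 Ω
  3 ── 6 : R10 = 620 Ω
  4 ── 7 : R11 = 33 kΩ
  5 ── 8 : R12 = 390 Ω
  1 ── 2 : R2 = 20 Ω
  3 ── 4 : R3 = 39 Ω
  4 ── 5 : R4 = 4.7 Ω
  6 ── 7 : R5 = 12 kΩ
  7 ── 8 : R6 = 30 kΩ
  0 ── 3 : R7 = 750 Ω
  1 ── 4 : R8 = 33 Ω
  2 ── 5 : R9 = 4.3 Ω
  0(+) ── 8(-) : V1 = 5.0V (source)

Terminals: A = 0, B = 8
Nodal analysis, taking node 8 as the 0 V reference.
Source V1 fixes V_0 = 5 V.
KCL at each unknown node (sum of currents leaving = 0; resistances in Ω):
  Node 1: (V_1 - 5)/13 + (V_1 - V_2)/20 + (V_1 - V_4)/33 = 0
  Node 2: (V_2 - V_1)/20 + (V_2 - V_5)/4.3 = 0
  Node 3: (V_3 - V_4)/39 + (V_3 - 5)/750 + (V_3 - V_6)/620 = 0
  Node 4: (V_4 - V_3)/39 + (V_4 - V_5)/4.7 + (V_4 - V_1)/33 + (V_4 - V_7)/33000 = 0
  Node 5: (V_5 - V_4)/4.7 + (V_5 - V_2)/4.3 + (V_5 - 0)/390 = 0
  Node 6: (V_6 - V_7)/12000 + (V_6 - V_3)/620 = 0
  Node 7: (V_7 - V_6)/12000 + (V_7 - 0)/30000 + (V_7 - V_4)/33000 = 0
Collecting terms (coefficients in siemens):
  0.1572·V_1 - 0.05·V_2 - 0.0303·V_4 = 0.3846
  0.2826·V_2 - 0.05·V_1 - 0.2326·V_5 = 0
  0.02859·V_3 - 0.02564·V_4 - 0.001613·V_6 = 0.006667
  0.2687·V_4 - 0.0303·V_1 - 0.02564·V_3 - 0.2128·V_5 - 0.0000303·V_7 = 0
  0.4479·V_5 - 0.2326·V_2 - 0.2128·V_4 = 0
  0.001696·V_6 - 0.001613·V_3 - 0.00008333·V_7 = 0
  0.000147·V_7 - 0.0000303·V_4 - 0.00008333·V_6 = 0
Solving these 7 simultaneous equations (Gaussian elimination) gives:
  V_1 = 4.848 V, V_2 = 4.705 V, V_3 = 4.709 V, V_4 = 4.697 V
  V_5 = 4.674 V, V_6 = 4.654 V, V_7 = 3.608 V
The requested potential is V_7 = 3.608 V.

Final answer: V_7 = 3.608 V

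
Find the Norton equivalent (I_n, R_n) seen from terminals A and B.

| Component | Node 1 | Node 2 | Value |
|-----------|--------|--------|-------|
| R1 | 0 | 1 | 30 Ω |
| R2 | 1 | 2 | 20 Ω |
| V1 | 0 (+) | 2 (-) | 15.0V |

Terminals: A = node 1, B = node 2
Find the Thévenin equivalent first; then I_n = V_th/R_th and R_n = R_th.
Step 1 — V_th is the open-circuit voltage V_A - V_B (nothing connected across the terminals).
Nodal analysis, taking node 2 as the 0 V reference.
Source V1 fixes V_0 = 15 V.
KCL at each unknown node (sum of currents leaving = 0; resistances in Ω):
  Node 1: (V_1 - 15)/30 + (V_1 - 0)/20 = 0
Collecting terms: 0.08333 × V_1 = 0.5  =>  V_1 = 6 V
V_th = V_1 - V_2 = 6 - 0 = 6 V
Step 2 — R_th: zero the source — replace V1 by a short circuit (node 2 merges into node 0) — and find the resistance seen between A (node 1) and B (node 0).
Reduce the network between node 1 (A) and node 0 (B) by series/parallel combination:
  Rp1 = R1 ‖ R2 (parallel, both between nodes 0 and 1) = 1/(1/30 + 1/20) = 12 Ω
R_th = 12 Ω
I_n = V_th/R_th = 6/12 = 0.5 A, and R_n = R_th = 12 Ω

Final answer: I_n = 0.5 A, R_n = 12 Ω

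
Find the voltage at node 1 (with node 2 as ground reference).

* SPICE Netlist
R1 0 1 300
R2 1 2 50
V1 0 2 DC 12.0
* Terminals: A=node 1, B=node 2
Nodal analysis, taking node 2 as the 0 V reference.
Source V1 fixes V_0 = 12 V.
KCL at each unknown node (sum of currents leaving = 0; resistances in Ω):
  Node 1: (V_1 - 12)/300 + (V_1 - 0)/50 = 0
Collecting terms: 0.02333 × V_1 = 0.04  =>  V_1 = 1.714 V
The requested potential is V_1 = 1.714 V.

Final answer: V_1 = 1.714 V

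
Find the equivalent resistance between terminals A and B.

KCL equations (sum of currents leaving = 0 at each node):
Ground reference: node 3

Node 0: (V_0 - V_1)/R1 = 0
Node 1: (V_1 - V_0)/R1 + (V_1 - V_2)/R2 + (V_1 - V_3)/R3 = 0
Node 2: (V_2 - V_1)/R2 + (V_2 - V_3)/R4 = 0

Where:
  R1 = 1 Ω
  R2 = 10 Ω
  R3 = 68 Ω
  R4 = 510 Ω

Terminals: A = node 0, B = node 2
Reduce the network between node 0 (A) and node 2 (B) by series/parallel combination:
  Rs1 = R3 + R4 (series, joined only at node 3) = 68 + 510 = 578 Ω
  Rp1 = R2 ‖ Rs1 (parallel, both between nodes 1 and 2) = 1/(1/10 + 1/578) = 9.83 Ω
  Rs2 = R1 + Rp1 (series, joined only at node 1) = 1 + 9.83 = 10.83 Ω
R_eq = 10.83 Ω

Final answer: 10.83 Ω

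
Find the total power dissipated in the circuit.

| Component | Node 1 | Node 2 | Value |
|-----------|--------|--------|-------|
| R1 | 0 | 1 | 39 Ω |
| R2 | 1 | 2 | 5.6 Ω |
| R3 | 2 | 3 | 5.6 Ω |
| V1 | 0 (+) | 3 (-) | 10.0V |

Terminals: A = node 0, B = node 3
Nodal analysis, taking node 3 as the 0 V reference.
Source V1 fixes V_0 = 10 V.
KCL at each unknown node (sum of currents leaving = 0; resistances in Ω):
  Node 1: (V_1 - 10)/39 + (V_1 - V_2)/5.6 = 0
  Node 2: (V_2 - V_1)/5.6 + (V_2 - 0)/5.6 = 0
Collecting terms (coefficients in siemens):
  0.2042·V_1 - 0.1786·V_2 = 0.2564
  0.3571·V_2 - 0.1786·V_1 = 0
Determinant D = (0.2042)(0.3571) - (-0.1786)(-0.1786) = 0.04105
V_1 = [(0.2564)(0.3571) - (-0.1786)(0)]/D = 2.231 V
V_2 = [(0.2042)(0) - (0.2564)(-0.1786)]/D = 1.116 V
Power in each resistor, P = (ΔV)²/R:
  P_R1 = (10 - 2.231)²/39 = 1.548 W
  P_R2 = (2.231 - 1.116)²/5.6 = 0.2222 W
  P_R3 = (1.116 - 0)²/5.6 = 0.2222 W
P_total = P_R1 + P_R2 + P_R3 = 1.992 W

Final answer: 1.992 W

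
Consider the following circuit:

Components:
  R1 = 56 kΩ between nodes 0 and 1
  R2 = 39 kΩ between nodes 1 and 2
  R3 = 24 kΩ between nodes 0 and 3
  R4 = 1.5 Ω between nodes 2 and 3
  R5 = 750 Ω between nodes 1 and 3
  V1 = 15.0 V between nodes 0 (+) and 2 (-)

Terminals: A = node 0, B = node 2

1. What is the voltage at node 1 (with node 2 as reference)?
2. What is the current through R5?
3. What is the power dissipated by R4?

Nodal analysis, taking node 2 as the 0 V reference.
Source V1 fixes V_0 = 15 V.
KCL at each unknown node (sum of currents leaving = 0; resistances in Ω):
  Node 1: (V_1 - 15)/56000 + (V_1 - 0)/39000 + (V_1 - V_3)/750 = 0
  Node 3: (V_3 - 15)/24000 + (V_3 - 0)/1.5 + (V_3 - V_1)/750 = 0
Collecting terms (coefficients in siemens):
  0.001377·V_1 - 0.001333·V_3 = 0.0002679
  0.668·V_3 - 0.001333·V_1 = 0.000625
Determinant D = (0.001377)(0.668) - (-0.001333)(-0.001333) = 0.000918
V_1 = [(0.0002679)(0.668) - (-0.001333)(0.000625)]/D = 0.1958 V
V_3 = [(0.001377)(0.000625) - (0.0002679)(-0.001333)]/D = 0.001326 V
Part 1:
  Read off the nodal solution: V_1 = 0.1958 V
Part 2:
  I_R5 = (V_1 - V_3)/R5 = (0.1958 - 0.001326)/750 = 0.0002593 A
  Magnitude: I_R5 = 0.0002593 A
Part 3:
  I_R4 = (V_2 - V_3)/R4 = (0 - 0.001326)/1.5 = -0.0008843 A
  P_R4 = I_R4² × R4 = (-0.0008843)² × 1.5 = 0.000001173 W

Final answers:
1. V_1 = 0.1958 V
2. I_R5 = 0.0002593 A
3. P_R4 = 1.173e-06 W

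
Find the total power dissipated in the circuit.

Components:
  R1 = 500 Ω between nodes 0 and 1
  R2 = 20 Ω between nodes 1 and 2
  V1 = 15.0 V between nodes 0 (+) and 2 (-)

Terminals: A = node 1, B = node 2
Nodal analysis, taking node 2 as the 0 V reference.
Source V1 fixes V_0 = 15 V.
KCL at each unknown node (sum of currents leaving = 0; resistances in Ω):
  Node 1: (V_1 - 15)/500 + (V_1 - 0)/20 = 0
Collecting terms: 0.052 × V_1 = 0.03  =>  V_1 = 0.5769 V
Power in each resistor, P = (ΔV)²/R:
  P_R1 = (15 - 0.5769)²/500 = 0.4161 W
  P_R2 = (0.5769 - 0)²/20 = 0.01664 W
P_total = P_R1 + P_R2 = 0.4327 W

Final answer: 0.4327 W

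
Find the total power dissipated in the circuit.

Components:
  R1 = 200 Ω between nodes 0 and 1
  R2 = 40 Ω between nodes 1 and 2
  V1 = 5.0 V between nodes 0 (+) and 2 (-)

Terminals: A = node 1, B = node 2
Nodal analysis, taking node 2 as the 0 V reference.
Source V1 fixes V_0 = 5 V.
KCL at each unknown node (sum of currents leaving = 0; resistances in Ω):
  Node 1: (V_1 - 5)/200 + (V_1 - 0)/40 = 0
Collecting terms: 0.03 × V_1 = 0.025  =>  V_1 = 0.8333 V
Power in each resistor, P = (ΔV)²/R:
  P_R1 = (5 - 0.8333)²/200 = 0.08681 W
  P_R2 = (0.8333 - 0)²/40 = 0.01736 W
P_total = P_R1 + P_R2 = 0.1042 W

Final answer: 0.1042 W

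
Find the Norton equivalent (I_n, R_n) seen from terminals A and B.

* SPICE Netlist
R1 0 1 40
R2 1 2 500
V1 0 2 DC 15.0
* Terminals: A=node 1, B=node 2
Find the Thévenin equivalent first; then I_n = V_th/R_th and R_n = R_th.
Step 1 — V_th is the open-circuit voltage V_A - V_B (nothing connected across the terminals).
Nodal analysis, taking node 2 as the 0 V reference.
Source V1 fixes V_0 = 15 V.
KCL at each unknown node (sum of currents leaving = 0; resistances in Ω):
  Node 1: (V_1 - 15)/40 + (V_1 - 0)/500 = 0
Collecting terms: 0.027 × V_1 = 0.375  =>  V_1 = 13.89 V
V_th = V_1 - V_2 = 13.89 - 0 = 13.89 V
Step 2 — R_th: zero the source — replace V1 by a short circuit (node 2 merges into node 0) — and find the resistance seen between A (node 1) and B (node 0).
Reduce the network between node 1 (A) and node 0 (B) by series/parallel combination:
  Rp1 = R1 ‖ R2 (parallel, both between nodes 0 and 1) = 1/(1/40 + 1/500) = 37.04 Ω
R_th = 37.04 Ω
I_n = V_th/R_th = 13.89/37.04 = 0.375 A, and R_n = R_th = 37.04 Ω

Final answer: I_n = 0.375 A, R_n = 37.04 Ω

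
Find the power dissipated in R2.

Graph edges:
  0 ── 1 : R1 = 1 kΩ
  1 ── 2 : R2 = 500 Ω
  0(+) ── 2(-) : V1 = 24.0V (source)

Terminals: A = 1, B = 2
Nodal analysis, taking node 2 as the 0 V reference.
Source V1 fixes V_0 = 24 V.
KCL at each unknown node (sum of currents leaving = 0; resistances in Ω):
  Node 1: (V_1 - 24)/1000 + (V_1 - 0)/500 = 0
Collecting terms: 0.003 × V_1 = 0.024  =>  V_1 = 8 V
I_R2 = (V_1 - V_2)/R2 = (8 - 0)/500 = 0.016 A
P_R2 = I_R2² × R2 = (0.016)² × 500 = 0.128 W

Final answer: 0.128 W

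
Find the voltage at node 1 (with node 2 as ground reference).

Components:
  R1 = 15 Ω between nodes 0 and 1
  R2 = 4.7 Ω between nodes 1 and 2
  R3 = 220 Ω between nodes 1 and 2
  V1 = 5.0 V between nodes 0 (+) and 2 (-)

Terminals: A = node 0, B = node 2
Nodal analysis, taking node 2 as the 0 V reference.
Source V1 fixes V_0 = 5 V.
KCL at each unknown node (sum of currents leaving = 0; resistances in Ω):
  Node 1: (V_1 - 5)/15 + (V_1 - 0)/4.7 + (V_1 - 0)/220 = 0
Collecting terms: 0.284 × V_1 = 0.3333  =>  V_1 = 1.174 V
The requested potential is V_1 = 1.174 V.

Final answer: V_1 = 1.174 V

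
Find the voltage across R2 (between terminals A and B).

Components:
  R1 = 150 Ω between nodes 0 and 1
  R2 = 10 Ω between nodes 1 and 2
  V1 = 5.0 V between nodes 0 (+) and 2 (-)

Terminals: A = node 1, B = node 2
R1 and R2 are in series across V1 (node 0 → node 1 → node 2), and the output A–B is taken across R2, so this is a voltage divider.
Series current: I = V1/(R1 + R2) = 5/(150 + 10) = 5/160 = 0.03125 A
V_R2 = I × R2 = V1 × R2/(R1 + R2) = 5 × 10/160 = 0.3125 V

Final answer: 0.3125 V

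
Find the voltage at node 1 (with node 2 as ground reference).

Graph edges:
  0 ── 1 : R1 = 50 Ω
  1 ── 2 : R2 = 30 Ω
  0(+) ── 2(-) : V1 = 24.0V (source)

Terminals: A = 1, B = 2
Nodal analysis, taking node 2 as the 0 V reference.
Source V1 fixes V_0 = 24 V.
KCL at each unknown node (sum of currents leaving = 0; resistances in Ω):
  Node 1: (V_1 - 24)/50 + (V_1 - 0)/30 = 0
Collecting terms: 0.05333 × V_1 = 0.48  =>  V_1 = 9 V
The requested potential is V_1 = 9 V.

Final answer: V_1 = 9 V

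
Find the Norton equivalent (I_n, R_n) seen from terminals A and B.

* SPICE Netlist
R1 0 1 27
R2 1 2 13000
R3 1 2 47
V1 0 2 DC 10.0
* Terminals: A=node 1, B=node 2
Find the Thévenin equivalent first; then I_n = V_th/R_th and R_n = R_th.
Step 1 — V_th is the open-circuit voltage V_A - V_B (nothing connected across the terminals).
Nodal analysis, taking node 2 as the 0 V reference.
Source V1 fixes V_0 = 10 V.
KCL at each unknown node (sum of currents leaving = 0; resistances in Ω):
  Node 1: (V_1 - 10)/27 + (V_1 - 0)/13000 + (V_1 - 0)/47 = 0
Collecting terms: 0.05839 × V_1 = 0.3704  =>  V_1 = 6.343 V
V_th = V_1 - V_2 = 6.343 - 0 = 6.343 V
Step 2 — R_th: zero the source — replace V1 by a short circuit (node 2 merges into node 0) — and find the resistance seen between A (node 1) and B (node 0).
Reduce the network between node 1 (A) and node 0 (B) by series/parallel combination:
  Rp1 = R1 ‖ R2 ‖ R3 (parallel, all between nodes 0 and 1) = 1/(1/27 + 1/13000 + 1/47) = 17.13 Ω
R_th = 17.13 Ω
I_n = V_th/R_th = 6.343/17.13 = 0.3704 A, and R_n = R_th = 17.13 Ω

Final answer: I_n = 0.3704 A, R_n = 17.13 Ω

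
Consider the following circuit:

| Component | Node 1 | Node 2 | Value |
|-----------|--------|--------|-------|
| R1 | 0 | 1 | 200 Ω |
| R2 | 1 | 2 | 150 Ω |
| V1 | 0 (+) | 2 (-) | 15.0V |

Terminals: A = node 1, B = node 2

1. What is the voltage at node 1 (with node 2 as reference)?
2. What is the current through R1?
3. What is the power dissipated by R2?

Nodal analysis, taking node 2 as the 0 V reference.
Source V1 fixes V_0 = 15 V.
KCL at each unknown node (sum of currents leaving = 0; resistances in Ω):
  Node 1: (V_1 - 15)/200 + (V_1 - 0)/150 = 0
Collecting terms: 0.01167 × V_1 = 0.075  =>  V_1 = 6.429 V
Part 1:
  Read off the nodal solution: V_1 = 6.429 V
Part 2:
  I_R1 = (V_0 - V_1)/R1 = (15 - 6.429)/200 = 0.04286 A
  Magnitude: I_R1 = 0.04286 A
Part 3:
  I_R2 = (V_1 - V_2)/R2 = (6.429 - 0)/150 = 0.04286 A
  P_R2 = I_R2² × R2 = (0.04286)² × 150 = 0.2755 W

Final answers:
1. V_1 = 6.429 V
2. I_R1 = 0.04286 A
3. P_R2 = 0.2755 W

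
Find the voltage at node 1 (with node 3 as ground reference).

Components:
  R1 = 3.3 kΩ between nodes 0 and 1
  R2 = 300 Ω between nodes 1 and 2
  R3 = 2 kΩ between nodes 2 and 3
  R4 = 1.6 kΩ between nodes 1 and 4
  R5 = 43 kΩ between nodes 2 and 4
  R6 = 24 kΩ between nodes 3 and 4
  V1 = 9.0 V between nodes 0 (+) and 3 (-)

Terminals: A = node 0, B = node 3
Nodal analysis, taking node 3 as the 0 V reference.
Source V1 fixes V_0 = 9 V.
KCL at each unknown node (sum of currents leaving = 0; resistances in Ω):
  Node 1: (V_1 - 9)/3300 + (V_1 - V_2)/300 + (V_1 - V_4)/1600 = 0
  Node 2: (V_2 - V_1)/300 + (V_2 - 0)/2000 + (V_2 - V_4)/43000 = 0
  Node 4: (V_4 - V_1)/1600 + (V_4 - V_2)/43000 + (V_4 - 0)/24000 = 0
Collecting terms (coefficients in siemens):
  0.004261·V_1 - 0.003333·V_2 - 0.000625·V_4 = 0.002727
  0.003857·V_2 - 0.003333·V_1 - 0.00002326·V_4 = 0
  0.0006899·V_4 - 0.000625·V_1 - 0.00002326·V_2 = 0
Solving these 3 simultaneous equations (Gaussian elimination) gives:
  V_1 = 3.51 V, V_2 = 3.054 V, V_4 = 3.283 V
The requested potential is V_1 = 3.51 V.

Final answer: V_1 = 3.51 V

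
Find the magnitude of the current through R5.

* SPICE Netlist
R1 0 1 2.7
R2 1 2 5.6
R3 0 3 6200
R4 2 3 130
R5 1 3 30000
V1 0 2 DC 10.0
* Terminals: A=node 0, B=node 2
Nodal analysis, taking node 2 as the 0 V reference.
Source V1 fixes V_0 = 10 V.
KCL at each unknown node (sum of currents leaving = 0; resistances in Ω):
  Node 1: (V_1 - 10)/2.7 + (V_1 - 0)/5.6 + (V_1 - V_3)/30000 = 0
  Node 3: (V_3 - 10)/6200 + (V_3 - 0)/130 + (V_3 - V_1)/30000 = 0
Collecting terms (coefficients in siemens):
  0.549·V_1 - 0.00003333·V_3 = 3.704
  0.007887·V_3 - 0.00003333·V_1 = 0.001613
Determinant D = (0.549)(0.007887) - (-0.00003333)(-0.00003333) = 0.00433
V_1 = [(3.704)(0.007887) - (-0.00003333)(0.001613)]/D = 6.747 V
V_3 = [(0.549)(0.001613) - (3.704)(-0.00003333)]/D = 0.233 V
I_R5 = (V_1 - V_3)/R5 = (6.747 - 0.233)/30000 = 0.0002171 A
|I_R5| = 0.0002171 A

Final answer: |I_R5| = 0.0002171 A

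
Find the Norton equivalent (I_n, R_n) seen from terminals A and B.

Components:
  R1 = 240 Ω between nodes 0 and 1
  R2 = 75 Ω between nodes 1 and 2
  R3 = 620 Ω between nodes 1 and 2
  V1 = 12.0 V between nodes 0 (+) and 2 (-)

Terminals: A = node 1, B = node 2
Find the Thévenin equivalent first; then I_n = V_th/R_th and R_n = R_th.
Step 1 — V_th is the open-circuit voltage V_A - V_B (nothing connected across the terminals).
Nodal analysis, taking node 2 as the 0 V reference.
Source V1 fixes V_0 = 12 V.
KCL at each unknown node (sum of currents leaving = 0; resistances in Ω):
  Node 1: (V_1 - 12)/240 + (V_1 - 0)/75 + (V_1 - 0)/620 = 0
Collecting terms: 0.01911 × V_1 = 0.05  =>  V_1 = 2.616 V
V_th = V_1 - V_2 = 2.616 - 0 = 2.616 V
Step 2 — R_th: zero the source — replace V1 by a short circuit (node 2 merges into node 0) — and find the resistance seen between A (node 1) and B (node 0).
Reduce the network between node 1 (A) and node 0 (B) by series/parallel combination:
  Rp1 = R1 ‖ R2 ‖ R3 (parallel, all between nodes 0 and 1) = 1/(1/240 + 1/75 + 1/620) = 52.32 Ω
R_th = 52.32 Ω
I_n = V_th/R_th = 2.616/52.32 = 0.05 A, and R_n = R_th = 52.32 Ω

Final answer: I_n = 0.05 A, R_n = 52.32 Ω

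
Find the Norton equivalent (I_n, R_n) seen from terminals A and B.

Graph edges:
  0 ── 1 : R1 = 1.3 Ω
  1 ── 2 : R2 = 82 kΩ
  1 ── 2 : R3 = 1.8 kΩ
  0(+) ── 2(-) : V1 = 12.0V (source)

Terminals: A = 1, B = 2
Find the Thévenin equivalent first; then I_n = V_th/R_th and R_n = R_th.
Step 1 — V_th is the open-circuit voltage V_A - V_B (nothing connected across the terminals).
Nodal analysis, taking node 2 as the 0 V reference.
Source V1 fixes V_0 = 12 V.
KCL at each unknown node (sum of currents leaving = 0; resistances in Ω):
  Node 1: (V_1 - 12)/1.3 + (V_1 - 0)/82000 + (V_1 - 0)/1800 = 0
Collecting terms: 0.7698 × V_1 = 9.231  =>  V_1 = 11.99 V
V_th = V_1 - V_2 = 11.99 - 0 = 11.99 V
Step 2 — R_th: zero the source — replace V1 by a short circuit (node 2 merges into node 0) — and find the resistance seen between A (node 1) and B (node 0).
Reduce the network between node 1 (A) and node 0 (B) by series/parallel combination:
  Rp1 = R1 ‖ R2 ‖ R3 (parallel, all between nodes 0 and 1) = 1/(1/1.3 + 1/82000 + 1/1800) = 1.299 Ω
R_th = 1.299 Ω
I_n = V_th/R_th = 11.99/1.299 = 9.231 A, and R_n = R_th = 1.299 Ω

Final answer: I_n = 9.231 A, R_n = 1.299 Ω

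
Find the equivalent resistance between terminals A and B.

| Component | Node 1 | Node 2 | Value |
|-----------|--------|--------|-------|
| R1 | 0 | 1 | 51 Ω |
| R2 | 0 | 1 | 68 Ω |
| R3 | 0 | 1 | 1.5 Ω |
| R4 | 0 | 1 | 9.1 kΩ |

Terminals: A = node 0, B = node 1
Reduce the network between node 0 (A) and node 1 (B) by series/parallel combination:
  Rp1 = R1 ‖ R2 ‖ R3 ‖ R4 (parallel, all between nodes 0 and 1) = 1/(1/51 + 1/68 + 1/1.5 + 1/9100) = 1.426 Ω
R_eq = 1.426 Ω

Final answer: 1.426 Ω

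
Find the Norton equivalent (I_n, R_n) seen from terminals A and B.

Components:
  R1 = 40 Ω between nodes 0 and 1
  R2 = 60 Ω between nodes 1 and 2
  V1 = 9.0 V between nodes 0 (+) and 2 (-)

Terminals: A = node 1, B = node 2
Find the Thévenin equivalent first; then I_n = V_th/R_th and R_n = R_th.
Step 1 — V_th is the open-circuit voltage V_A - V_B (nothing connected across the terminals).
Nodal analysis, taking node 2 as the 0 V reference.
Source V1 fixes V_0 = 9 V.
KCL at each unknown node (sum of currents leaving = 0; resistances in Ω):
  Node 1: (V_1 - 9)/40 + (V_1 - 0)/60 = 0
Collecting terms: 0.04167 × V_1 = 0.225  =>  V_1 = 5.4 V
V_th = V_1 - V_2 = 5.4 - 0 = 5.4 V
Step 2 — R_th: zero the source — replace V1 by a short circuit (node 2 merges into node 0) — and find the resistance seen between A (node 1) and B (node 0).
Reduce the network between node 1 (A) and node 0 (B) by series/parallel combination:
  Rp1 = R1 ‖ R2 (parallel, both between nodes 0 and 1) = 1/(1/40 + 1/60) = 24 Ω
R_th = 24 Ω
I_n = V_th/R_th = 5.4/24 = 0.225 A, and R_n = R_th = 24 Ω

Final answer: I_n = 0.225 A, R_n = 24 Ω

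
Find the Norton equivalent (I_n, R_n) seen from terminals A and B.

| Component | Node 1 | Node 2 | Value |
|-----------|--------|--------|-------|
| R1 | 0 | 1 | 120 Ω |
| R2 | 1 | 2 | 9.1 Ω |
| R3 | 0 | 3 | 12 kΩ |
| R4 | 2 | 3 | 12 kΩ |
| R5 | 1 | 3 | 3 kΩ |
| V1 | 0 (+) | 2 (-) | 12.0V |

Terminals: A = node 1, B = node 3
Find the Thévenin equivalent first; then I_n = V_th/R_th and R_n = R_th.
Step 1 — V_th is the open-circuit voltage V_A - V_B (nothing connected across the terminals).
Nodal analysis, taking node 2 as the 0 V reference.
Source V1 fixes V_0 = 12 V.
KCL at each unknown node (sum of currents leaving = 0; resistances in Ω):
  Node 1: (V_1 - 12)/120 + (V_1 - 0)/9.1 + (V_1 - V_3)/3000 = 0
  Node 3: (V_3 - 12)/12000 + (V_3 - 0)/12000 + (V_3 - V_1)/3000 = 0
Collecting terms (coefficients in siemens):
  0.1186·V_1 - 0.0003333·V_3 = 0.1
  0.0005·V_3 - 0.0003333·V_1 = 0.001
Determinant D = (0.1186)(0.0005) - (-0.0003333)(-0.0003333) = 0.00005917
V_1 = [(0.1)(0.0005) - (-0.0003333)(0.001)]/D = 0.8507 V
V_3 = [(0.1186)(0.001) - (0.1)(-0.0003333)]/D = 2.567 V
V_th = V_1 - V_3 = 0.8507 - 2.567 = -1.716 V
Step 2 — R_th: zero the source — replace V1 by a short circuit (node 2 merges into node 0) — and find the resistance seen between A (node 1) and B (node 3).
Reduce the network between node 1 (A) and node 3 (B) by series/parallel combination:
  Rp1 = R1 ‖ R2 (parallel, both between nodes 0 and 1) = 1/(1/120 + 1/9.1) = 8.459 Ω
  Rp2 = R3 ‖ R4 (parallel, both between nodes 0 and 3) = 1/(1/12000 + 1/12000) = 6000 Ω
  Rs1 = Rp1 + Rp2 (series, joined only at node 0) = 8.459 + 6000 = 6008 Ω
  Rp3 = R5 ‖ Rs1 (parallel, both between nodes 1 and 3) = 1/(1/3000 + 1/6008) = 2001 Ω
R_th = 2.001 kΩ
I_n = V_th/R_th = -1.716/2001 = -0.0008578 A, and R_n = R_th = 2.001 kΩ

Final answer: I_n = -0.0008578 A, R_n = 2.001 kΩ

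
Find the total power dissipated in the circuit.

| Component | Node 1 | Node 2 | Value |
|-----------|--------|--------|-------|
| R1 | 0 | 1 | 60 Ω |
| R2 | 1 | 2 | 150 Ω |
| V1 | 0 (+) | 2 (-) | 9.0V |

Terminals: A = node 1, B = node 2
Nodal analysis, taking node 2 as the 0 V reference.
Source V1 fixes V_0 = 9 V.
KCL at each unknown node (sum of currents leaving = 0; resistances in Ω):
  Node 1: (V_1 - 9)/60 + (V_1 - 0)/150 = 0
Collecting terms: 0.02333 × V_1 = 0.15  =>  V_1 = 6.429 V
Power in each resistor, P = (ΔV)²/R:
  P_R1 = (9 - 6.429)²/60 = 0.1102 W
  P_R2 = (6.429 - 0)²/150 = 0.2755 W
P_total = P_R1 + P_R2 = 0.3857 W

Final answer: 0.3857 W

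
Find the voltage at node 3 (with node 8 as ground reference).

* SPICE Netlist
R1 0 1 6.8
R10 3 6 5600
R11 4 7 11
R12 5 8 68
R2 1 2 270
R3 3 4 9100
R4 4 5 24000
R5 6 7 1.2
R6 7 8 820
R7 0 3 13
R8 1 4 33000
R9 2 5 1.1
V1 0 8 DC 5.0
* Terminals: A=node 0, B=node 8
Nodal analysis, taking node 8 as the 0 V reference.
Source V1 fixes V_0 = 5 V.
KCL at each unknown node (sum of currents leaving = 0; resistances in Ω):
  Node 1: (V_1 - 5)/6.8 + (V_1 - V_2)/270 + (V_1 - V_4)/33000 = 0
  Node 2: (V_2 - V_1)/270 + (V_2 - V_5)/1.1 = 0
  Node 3: (V_3 - V_4)/9100 + (V_3 - 5)/13 + (V_3 - V_6)/5600 = 0
  Node 4: (V_4 - V_3)/9100 + (V_4 - V_5)/24000 + (V_4 - V_1)/33000 + (V_4 - V_7)/11 = 0
  Node 5: (V_5 - V_4)/24000 + (V_5 - V_2)/1.1 + (V_5 - 0)/68 = 0
  Node 6: (V_6 - V_7)/1.2 + (V_6 - V_3)/5600 = 0
  Node 7: (V_7 - V_6)/1.2 + (V_7 - 0)/820 + (V_7 - V_4)/11 = 0
Collecting terms (coefficients in siemens):
  0.1508·V_1 - 0.003704·V_2 - 0.0000303·V_4 = 0.7353
  0.9128·V_2 - 0.003704·V_1 - 0.9091·V_5 = 0
  0.07721·V_3 - 0.0001099·V_4 - 0.0001786·V_6 = 0.3846
  0.09109·V_4 - 0.0000303·V_1 - 0.0001099·V_3 - 0.00004167·V_5 - 0.09091·V_7 = 0
  0.9238·V_5 - 0.9091·V_2 - 0.00004167·V_4 = 0
  0.8335·V_6 - 0.0001786·V_3 - 0.8333·V_7 = 0
  0.9255·V_7 - 0.09091·V_4 - 0.8333·V_6 = 0
Solving these 7 simultaneous equations (Gaussian elimination) gives:
  V_1 = 4.901 V, V_2 = 0.9988 V, V_3 = 4.985 V, V_4 = 1.035 V
  V_5 = 0.9829 V, V_6 = 1.03 V, V_7 = 1.029 V
The requested potential is V_3 = 4.985 V.

Final answer: V_3 = 4.985 V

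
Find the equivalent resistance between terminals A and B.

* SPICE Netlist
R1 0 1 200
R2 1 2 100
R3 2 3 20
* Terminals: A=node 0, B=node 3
Reduce the network between node 0 (A) and node 3 (B) by series/parallel combination:
  Rs1 = R1 + R2 (series, joined only at node 1) = 200 + 100 = 300 Ω
  Rs2 = R3 + Rs1 (series, joined only at node 2) = 20 + 300 = 320 Ω
R_eq = 320 Ω

Final answer: 320 Ω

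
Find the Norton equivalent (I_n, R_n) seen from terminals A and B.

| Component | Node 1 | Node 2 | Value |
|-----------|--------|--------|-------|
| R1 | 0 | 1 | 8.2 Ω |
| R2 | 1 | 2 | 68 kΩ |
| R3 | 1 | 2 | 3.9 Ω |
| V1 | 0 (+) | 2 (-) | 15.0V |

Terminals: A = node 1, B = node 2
Find the Thévenin equivalent first; then I_n = V_th/R_th and R_n = R_th.
Step 1 — V_th is the open-circuit voltage V_A - V_B (nothing connected across the terminals).
Nodal analysis, taking node 2 as the 0 V reference.
Source V1 fixes V_0 = 15 V.
KCL at each unknown node (sum of currents leaving = 0; resistances in Ω):
  Node 1: (V_1 - 15)/8.2 + (V_1 - 0)/68000 + (V_1 - 0)/3.9 = 0
Collecting terms: 0.3784 × V_1 = 1.829  =>  V_1 = 4.835 V
V_th = V_1 - V_2 = 4.835 - 0 = 4.835 V
Step 2 — R_th: zero the source — replace V1 by a short circuit (node 2 merges into node 0) — and find the resistance seen between A (node 1) and B (node 0).
Reduce the network between node 1 (A) and node 0 (B) by series/parallel combination:
  Rp1 = R1 ‖ R2 ‖ R3 (parallel, all between nodes 0 and 1) = 1/(1/8.2 + 1/68000 + 1/3.9) = 2.643 Ω
R_th = 2.643 Ω
I_n = V_th/R_th = 4.835/2.643 = 1.829 A, and R_n = R_th = 2.643 Ω

Final answer: I_n = 1.829 A, R_n = 2.643 Ω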